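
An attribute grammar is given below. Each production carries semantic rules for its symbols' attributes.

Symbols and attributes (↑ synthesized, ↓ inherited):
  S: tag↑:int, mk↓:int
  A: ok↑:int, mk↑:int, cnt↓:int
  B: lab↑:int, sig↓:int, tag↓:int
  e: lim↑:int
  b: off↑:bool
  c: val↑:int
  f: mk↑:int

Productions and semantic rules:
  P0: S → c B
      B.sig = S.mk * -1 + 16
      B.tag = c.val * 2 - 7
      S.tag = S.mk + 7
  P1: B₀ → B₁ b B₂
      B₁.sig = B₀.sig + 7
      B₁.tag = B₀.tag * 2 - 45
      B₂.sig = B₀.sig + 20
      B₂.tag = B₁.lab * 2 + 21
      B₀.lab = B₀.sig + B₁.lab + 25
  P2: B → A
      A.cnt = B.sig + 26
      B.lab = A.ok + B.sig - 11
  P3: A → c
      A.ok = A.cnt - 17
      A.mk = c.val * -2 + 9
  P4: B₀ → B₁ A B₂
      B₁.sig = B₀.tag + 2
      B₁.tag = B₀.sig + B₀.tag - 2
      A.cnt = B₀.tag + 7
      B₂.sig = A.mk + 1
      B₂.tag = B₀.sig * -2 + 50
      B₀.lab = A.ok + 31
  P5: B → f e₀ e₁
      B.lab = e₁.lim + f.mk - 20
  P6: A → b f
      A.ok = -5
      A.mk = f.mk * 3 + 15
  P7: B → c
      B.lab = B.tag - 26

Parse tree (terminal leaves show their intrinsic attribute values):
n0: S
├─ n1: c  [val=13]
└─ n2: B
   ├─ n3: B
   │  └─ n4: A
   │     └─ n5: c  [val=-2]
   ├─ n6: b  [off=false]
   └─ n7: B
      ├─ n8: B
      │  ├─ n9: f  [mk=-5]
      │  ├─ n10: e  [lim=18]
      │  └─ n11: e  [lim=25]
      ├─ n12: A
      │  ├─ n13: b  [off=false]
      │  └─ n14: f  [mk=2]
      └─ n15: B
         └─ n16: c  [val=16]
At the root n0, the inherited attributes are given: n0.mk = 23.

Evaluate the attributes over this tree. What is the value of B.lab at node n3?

1. n0.mk = 23  [given at root]
2. n1.val = 13  [terminal]
3. n2.sig = -7  [S.mk * -1 + 16]
4. n2.tag = 19  [c.val * 2 - 7]
5. n3.sig = 0  [B₀.sig + 7]
6. n3.tag = -7  [B₀.tag * 2 - 45]
7. n4.cnt = 26  [B.sig + 26]
8. n5.val = -2  [terminal]
9. n4.ok = 9  [A.cnt - 17]
10. n4.mk = 13  [c.val * -2 + 9]
11. n3.lab = -2  [A.ok + B.sig - 11]
12. n6.off = false  [terminal]
13. n7.sig = 13  [B₀.sig + 20]
14. n7.tag = 17  [B₁.lab * 2 + 21]
15. n8.sig = 19  [B₀.tag + 2]
16. n8.tag = 28  [B₀.sig + B₀.tag - 2]
17. n9.mk = -5  [terminal]
18. n10.lim = 18  [terminal]
19. n11.lim = 25  [terminal]
20. n8.lab = 0  [e₁.lim + f.mk - 20]
21. n12.cnt = 24  [B₀.tag + 7]
22. n13.off = false  [terminal]
23. n14.mk = 2  [terminal]
24. n12.ok = -5  [-5]
25. n12.mk = 21  [f.mk * 3 + 15]
26. n15.sig = 22  [A.mk + 1]
27. n15.tag = 24  [B₀.sig * -2 + 50]
28. n16.val = 16  [terminal]
29. n15.lab = -2  [B.tag - 26]
30. n7.lab = 26  [A.ok + 31]
31. n2.lab = 16  [B₀.sig + B₁.lab + 25]
32. n0.tag = 30  [S.mk + 7]

-2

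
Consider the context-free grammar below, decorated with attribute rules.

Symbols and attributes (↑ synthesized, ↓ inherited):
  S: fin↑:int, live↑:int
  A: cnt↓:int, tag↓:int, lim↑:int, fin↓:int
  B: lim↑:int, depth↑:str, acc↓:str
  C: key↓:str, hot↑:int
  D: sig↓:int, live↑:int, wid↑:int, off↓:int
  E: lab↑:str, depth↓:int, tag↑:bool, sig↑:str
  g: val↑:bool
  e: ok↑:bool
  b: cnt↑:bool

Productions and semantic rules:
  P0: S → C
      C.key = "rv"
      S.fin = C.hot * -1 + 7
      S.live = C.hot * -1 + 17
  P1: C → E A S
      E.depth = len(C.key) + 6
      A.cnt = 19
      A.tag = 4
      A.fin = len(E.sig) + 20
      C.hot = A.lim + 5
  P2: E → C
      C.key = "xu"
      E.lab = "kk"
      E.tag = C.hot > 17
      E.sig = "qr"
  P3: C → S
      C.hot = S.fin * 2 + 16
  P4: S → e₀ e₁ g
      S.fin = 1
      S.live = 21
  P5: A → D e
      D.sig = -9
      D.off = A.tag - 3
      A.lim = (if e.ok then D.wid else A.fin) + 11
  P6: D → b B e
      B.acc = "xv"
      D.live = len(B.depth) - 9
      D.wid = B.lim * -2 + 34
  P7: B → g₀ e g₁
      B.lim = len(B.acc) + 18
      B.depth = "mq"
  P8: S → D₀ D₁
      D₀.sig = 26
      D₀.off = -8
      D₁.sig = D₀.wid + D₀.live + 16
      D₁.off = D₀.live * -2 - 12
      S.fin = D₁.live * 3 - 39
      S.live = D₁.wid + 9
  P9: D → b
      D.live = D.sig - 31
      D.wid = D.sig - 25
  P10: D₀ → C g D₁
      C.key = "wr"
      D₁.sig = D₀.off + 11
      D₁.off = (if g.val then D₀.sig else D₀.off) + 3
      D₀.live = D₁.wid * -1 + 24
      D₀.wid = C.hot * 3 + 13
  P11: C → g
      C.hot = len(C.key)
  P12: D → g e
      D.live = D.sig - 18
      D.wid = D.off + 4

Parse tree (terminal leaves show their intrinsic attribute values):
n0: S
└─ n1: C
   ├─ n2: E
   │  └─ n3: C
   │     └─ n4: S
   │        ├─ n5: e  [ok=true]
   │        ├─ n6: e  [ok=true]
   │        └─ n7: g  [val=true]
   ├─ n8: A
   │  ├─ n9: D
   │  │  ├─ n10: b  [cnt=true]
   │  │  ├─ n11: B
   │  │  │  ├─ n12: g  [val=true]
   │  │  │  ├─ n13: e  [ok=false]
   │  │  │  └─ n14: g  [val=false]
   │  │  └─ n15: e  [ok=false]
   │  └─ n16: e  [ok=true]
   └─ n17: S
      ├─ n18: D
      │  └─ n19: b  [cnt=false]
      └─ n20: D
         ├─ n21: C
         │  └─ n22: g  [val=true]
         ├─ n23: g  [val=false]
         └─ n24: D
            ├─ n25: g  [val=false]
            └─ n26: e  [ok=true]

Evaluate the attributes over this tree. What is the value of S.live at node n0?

7

1. n1.key = "rv"  ["rv"]
2. n2.depth = 8  [len(C.key) + 6]
3. n3.key = "xu"  ["xu"]
4. n5.ok = true  [terminal]
5. n6.ok = true  [terminal]
6. n7.val = true  [terminal]
7. n4.fin = 1  [1]
8. n4.live = 21  [21]
9. n3.hot = 18  [S.fin * 2 + 16]
10. n2.lab = "kk"  ["kk"]
11. n2.tag = true  [C.hot > 17]
12. n2.sig = "qr"  ["qr"]
13. n8.cnt = 19  [19]
14. n8.tag = 4  [4]
15. n8.fin = 22  [len(E.sig) + 20]
16. n9.sig = -9  [-9]
17. n9.off = 1  [A.tag - 3]
18. n10.cnt = true  [terminal]
19. n11.acc = "xv"  ["xv"]
20. n12.val = true  [terminal]
21. n13.ok = false  [terminal]
22. n14.val = false  [terminal]
23. n11.lim = 20  [len(B.acc) + 18]
24. n11.depth = "mq"  ["mq"]
25. n15.ok = false  [terminal]
26. n9.live = -7  [len(B.depth) - 9]
27. n9.wid = -6  [B.lim * -2 + 34]
28. n16.ok = true  [terminal]
29. n8.lim = 5  [(if e.ok then D.wid else A.fin) + 11]
30. n18.sig = 26  [26]
31. n18.off = -8  [-8]
32. n19.cnt = false  [terminal]
33. n18.live = -5  [D.sig - 31]
34. n18.wid = 1  [D.sig - 25]
35. n20.sig = 12  [D₀.wid + D₀.live + 16]
36. n20.off = -2  [D₀.live * -2 - 12]
37. n21.key = "wr"  ["wr"]
38. n22.val = true  [terminal]
39. n21.hot = 2  [len(C.key)]
40. n23.val = false  [terminal]
41. n24.sig = 9  [D₀.off + 11]
42. n24.off = 1  [(if g.val then D₀.sig else D₀.off) + 3]
43. n25.val = false  [terminal]
44. n26.ok = true  [terminal]
45. n24.live = -9  [D.sig - 18]
46. n24.wid = 5  [D.off + 4]
47. n20.live = 19  [D₁.wid * -1 + 24]
48. n20.wid = 19  [C.hot * 3 + 13]
49. n17.fin = 18  [D₁.live * 3 - 39]
50. n17.live = 28  [D₁.wid + 9]
51. n1.hot = 10  [A.lim + 5]
52. n0.fin = -3  [C.hot * -1 + 7]
53. n0.live = 7  [C.hot * -1 + 17]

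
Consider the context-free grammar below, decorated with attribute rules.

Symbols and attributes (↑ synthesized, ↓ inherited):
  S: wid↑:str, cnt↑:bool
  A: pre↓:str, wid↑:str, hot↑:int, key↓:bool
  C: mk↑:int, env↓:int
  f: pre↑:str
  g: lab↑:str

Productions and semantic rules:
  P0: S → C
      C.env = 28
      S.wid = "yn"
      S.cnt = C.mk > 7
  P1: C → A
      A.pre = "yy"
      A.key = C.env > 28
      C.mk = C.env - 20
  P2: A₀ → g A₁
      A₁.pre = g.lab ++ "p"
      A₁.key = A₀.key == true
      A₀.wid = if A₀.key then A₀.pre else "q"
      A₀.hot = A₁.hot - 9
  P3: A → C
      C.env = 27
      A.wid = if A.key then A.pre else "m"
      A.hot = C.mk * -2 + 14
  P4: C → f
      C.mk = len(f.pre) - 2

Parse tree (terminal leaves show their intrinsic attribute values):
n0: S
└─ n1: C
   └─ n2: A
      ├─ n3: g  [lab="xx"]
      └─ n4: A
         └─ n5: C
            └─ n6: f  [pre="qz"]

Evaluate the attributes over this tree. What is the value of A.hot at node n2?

1. n1.env = 28  [28]
2. n2.pre = "yy"  ["yy"]
3. n2.key = false  [C.env > 28]
4. n3.lab = "xx"  [terminal]
5. n4.pre = "xxp"  [g.lab ++ "p"]
6. n4.key = false  [A₀.key == true]
7. n5.env = 27  [27]
8. n6.pre = "qz"  [terminal]
9. n5.mk = 0  [len(f.pre) - 2]
10. n4.wid = "m"  [if A.key then A.pre else "m"]
11. n4.hot = 14  [C.mk * -2 + 14]
12. n2.wid = "q"  [if A₀.key then A₀.pre else "q"]
13. n2.hot = 5  [A₁.hot - 9]
14. n1.mk = 8  [C.env - 20]
15. n0.wid = "yn"  ["yn"]
16. n0.cnt = true  [C.mk > 7]

5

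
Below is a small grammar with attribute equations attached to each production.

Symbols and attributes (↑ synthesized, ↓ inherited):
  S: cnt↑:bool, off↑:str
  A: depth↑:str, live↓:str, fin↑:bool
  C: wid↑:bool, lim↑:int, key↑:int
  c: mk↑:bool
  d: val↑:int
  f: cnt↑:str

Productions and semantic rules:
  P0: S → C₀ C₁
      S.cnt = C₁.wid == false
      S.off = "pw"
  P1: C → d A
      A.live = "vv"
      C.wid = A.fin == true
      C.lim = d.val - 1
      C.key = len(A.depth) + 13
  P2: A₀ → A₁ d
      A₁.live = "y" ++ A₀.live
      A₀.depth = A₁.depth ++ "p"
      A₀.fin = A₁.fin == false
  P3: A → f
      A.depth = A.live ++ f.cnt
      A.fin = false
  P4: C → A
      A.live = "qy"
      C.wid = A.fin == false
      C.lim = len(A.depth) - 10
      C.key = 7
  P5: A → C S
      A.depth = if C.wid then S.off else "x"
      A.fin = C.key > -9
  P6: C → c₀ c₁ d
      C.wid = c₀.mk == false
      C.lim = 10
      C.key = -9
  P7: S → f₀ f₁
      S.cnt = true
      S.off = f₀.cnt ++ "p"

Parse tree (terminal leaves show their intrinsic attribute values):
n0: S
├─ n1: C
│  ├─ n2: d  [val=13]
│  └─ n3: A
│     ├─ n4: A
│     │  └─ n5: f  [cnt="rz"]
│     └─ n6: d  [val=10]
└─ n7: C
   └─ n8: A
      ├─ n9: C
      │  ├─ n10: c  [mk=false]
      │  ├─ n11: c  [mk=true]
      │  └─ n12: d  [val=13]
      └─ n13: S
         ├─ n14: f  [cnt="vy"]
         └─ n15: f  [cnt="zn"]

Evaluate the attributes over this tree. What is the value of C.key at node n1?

19

1. n2.val = 13  [terminal]
2. n3.live = "vv"  ["vv"]
3. n4.live = "yvv"  ["y" ++ A₀.live]
4. n5.cnt = "rz"  [terminal]
5. n4.depth = "yvvrz"  [A.live ++ f.cnt]
6. n4.fin = false  [false]
7. n6.val = 10  [terminal]
8. n3.depth = "yvvrzp"  [A₁.depth ++ "p"]
9. n3.fin = true  [A₁.fin == false]
10. n1.wid = true  [A.fin == true]
11. n1.lim = 12  [d.val - 1]
12. n1.key = 19  [len(A.depth) + 13]
13. n8.live = "qy"  ["qy"]
14. n10.mk = false  [terminal]
15. n11.mk = true  [terminal]
16. n12.val = 13  [terminal]
17. n9.wid = true  [c₀.mk == false]
18. n9.lim = 10  [10]
19. n9.key = -9  [-9]
20. n14.cnt = "vy"  [terminal]
21. n15.cnt = "zn"  [terminal]
22. n13.cnt = true  [true]
23. n13.off = "vyp"  [f₀.cnt ++ "p"]
24. n8.depth = "vyp"  [if C.wid then S.off else "x"]
25. n8.fin = false  [C.key > -9]
26. n7.wid = true  [A.fin == false]
27. n7.lim = -7  [len(A.depth) - 10]
28. n7.key = 7  [7]
29. n0.cnt = false  [C₁.wid == false]
30. n0.off = "pw"  ["pw"]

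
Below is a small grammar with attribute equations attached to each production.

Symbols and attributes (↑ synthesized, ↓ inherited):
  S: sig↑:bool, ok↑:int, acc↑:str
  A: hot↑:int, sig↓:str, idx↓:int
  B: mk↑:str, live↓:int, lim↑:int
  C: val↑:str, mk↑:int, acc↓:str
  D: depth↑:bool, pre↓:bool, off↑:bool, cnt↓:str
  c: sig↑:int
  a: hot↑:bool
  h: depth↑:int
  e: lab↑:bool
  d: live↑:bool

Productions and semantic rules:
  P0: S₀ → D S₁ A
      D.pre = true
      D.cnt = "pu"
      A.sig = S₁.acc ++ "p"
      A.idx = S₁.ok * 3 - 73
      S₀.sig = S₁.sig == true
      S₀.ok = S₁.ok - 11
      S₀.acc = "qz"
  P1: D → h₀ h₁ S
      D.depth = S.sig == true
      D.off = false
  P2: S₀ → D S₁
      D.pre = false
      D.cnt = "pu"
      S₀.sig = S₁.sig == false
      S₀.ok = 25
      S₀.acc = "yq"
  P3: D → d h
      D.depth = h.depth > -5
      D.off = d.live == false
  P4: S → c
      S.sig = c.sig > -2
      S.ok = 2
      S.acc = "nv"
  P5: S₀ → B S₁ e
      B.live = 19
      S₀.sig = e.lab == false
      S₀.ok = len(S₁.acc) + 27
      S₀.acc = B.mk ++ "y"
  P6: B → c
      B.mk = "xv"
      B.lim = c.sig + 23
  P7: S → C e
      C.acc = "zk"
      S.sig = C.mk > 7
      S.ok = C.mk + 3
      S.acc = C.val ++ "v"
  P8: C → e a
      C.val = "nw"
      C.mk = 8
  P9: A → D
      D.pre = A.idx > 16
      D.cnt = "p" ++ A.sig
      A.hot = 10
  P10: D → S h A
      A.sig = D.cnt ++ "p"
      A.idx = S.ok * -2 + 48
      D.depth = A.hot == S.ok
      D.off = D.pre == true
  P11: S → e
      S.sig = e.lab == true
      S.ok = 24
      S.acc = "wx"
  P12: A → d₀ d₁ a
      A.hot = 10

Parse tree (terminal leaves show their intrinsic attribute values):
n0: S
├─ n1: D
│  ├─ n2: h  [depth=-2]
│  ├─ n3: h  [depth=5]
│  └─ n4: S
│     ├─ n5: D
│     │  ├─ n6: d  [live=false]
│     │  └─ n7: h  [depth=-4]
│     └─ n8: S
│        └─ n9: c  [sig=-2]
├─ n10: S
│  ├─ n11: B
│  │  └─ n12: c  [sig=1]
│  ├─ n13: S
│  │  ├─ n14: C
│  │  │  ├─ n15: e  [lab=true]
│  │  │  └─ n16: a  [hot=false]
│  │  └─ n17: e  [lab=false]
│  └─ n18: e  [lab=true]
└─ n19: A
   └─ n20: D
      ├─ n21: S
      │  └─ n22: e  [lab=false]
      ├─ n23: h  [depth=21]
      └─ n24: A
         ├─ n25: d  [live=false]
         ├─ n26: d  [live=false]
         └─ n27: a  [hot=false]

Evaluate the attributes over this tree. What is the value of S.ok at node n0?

1. n1.pre = true  [true]
2. n1.cnt = "pu"  ["pu"]
3. n2.depth = -2  [terminal]
4. n3.depth = 5  [terminal]
5. n5.pre = false  [false]
6. n5.cnt = "pu"  ["pu"]
7. n6.live = false  [terminal]
8. n7.depth = -4  [terminal]
9. n5.depth = true  [h.depth > -5]
10. n5.off = true  [d.live == false]
11. n9.sig = -2  [terminal]
12. n8.sig = false  [c.sig > -2]
13. n8.ok = 2  [2]
14. n8.acc = "nv"  ["nv"]
15. n4.sig = true  [S₁.sig == false]
16. n4.ok = 25  [25]
17. n4.acc = "yq"  ["yq"]
18. n1.depth = true  [S.sig == true]
19. n1.off = false  [false]
20. n11.live = 19  [19]
21. n12.sig = 1  [terminal]
22. n11.mk = "xv"  ["xv"]
23. n11.lim = 24  [c.sig + 23]
24. n14.acc = "zk"  ["zk"]
25. n15.lab = true  [terminal]
26. n16.hot = false  [terminal]
27. n14.val = "nw"  ["nw"]
28. n14.mk = 8  [8]
29. n17.lab = false  [terminal]
30. n13.sig = true  [C.mk > 7]
31. n13.ok = 11  [C.mk + 3]
32. n13.acc = "nwv"  [C.val ++ "v"]
33. n18.lab = true  [terminal]
34. n10.sig = false  [e.lab == false]
35. n10.ok = 30  [len(S₁.acc) + 27]
36. n10.acc = "xvy"  [B.mk ++ "y"]
37. n19.sig = "xvyp"  [S₁.acc ++ "p"]
38. n19.idx = 17  [S₁.ok * 3 - 73]
39. n20.pre = true  [A.idx > 16]
40. n20.cnt = "pxvyp"  ["p" ++ A.sig]
41. n22.lab = false  [terminal]
42. n21.sig = false  [e.lab == true]
43. n21.ok = 24  [24]
44. n21.acc = "wx"  ["wx"]
45. n23.depth = 21  [terminal]
46. n24.sig = "pxvypp"  [D.cnt ++ "p"]
47. n24.idx = 0  [S.ok * -2 + 48]
48. n25.live = false  [terminal]
49. n26.live = false  [terminal]
50. n27.hot = false  [terminal]
51. n24.hot = 10  [10]
52. n20.depth = false  [A.hot == S.ok]
53. n20.off = true  [D.pre == true]
54. n19.hot = 10  [10]
55. n0.sig = false  [S₁.sig == true]
56. n0.ok = 19  [S₁.ok - 11]
57. n0.acc = "qz"  ["qz"]

19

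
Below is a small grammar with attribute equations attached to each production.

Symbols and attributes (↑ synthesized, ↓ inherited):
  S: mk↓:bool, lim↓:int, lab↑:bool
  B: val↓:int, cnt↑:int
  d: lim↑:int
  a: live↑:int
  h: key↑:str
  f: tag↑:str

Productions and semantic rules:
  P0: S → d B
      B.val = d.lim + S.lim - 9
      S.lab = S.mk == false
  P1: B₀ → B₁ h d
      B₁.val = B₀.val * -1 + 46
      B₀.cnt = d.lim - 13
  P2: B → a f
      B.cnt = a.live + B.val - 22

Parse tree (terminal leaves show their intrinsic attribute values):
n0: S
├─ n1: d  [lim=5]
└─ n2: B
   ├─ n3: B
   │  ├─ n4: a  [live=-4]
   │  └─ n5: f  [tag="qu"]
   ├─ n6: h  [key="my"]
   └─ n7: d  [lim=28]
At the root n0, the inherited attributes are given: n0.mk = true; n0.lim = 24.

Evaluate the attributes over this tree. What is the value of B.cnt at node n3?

1. n0.mk = true  [given at root]
2. n0.lim = 24  [given at root]
3. n1.lim = 5  [terminal]
4. n2.val = 20  [d.lim + S.lim - 9]
5. n3.val = 26  [B₀.val * -1 + 46]
6. n4.live = -4  [terminal]
7. n5.tag = "qu"  [terminal]
8. n3.cnt = 0  [a.live + B.val - 22]
9. n6.key = "my"  [terminal]
10. n7.lim = 28  [terminal]
11. n2.cnt = 15  [d.lim - 13]
12. n0.lab = false  [S.mk == false]

0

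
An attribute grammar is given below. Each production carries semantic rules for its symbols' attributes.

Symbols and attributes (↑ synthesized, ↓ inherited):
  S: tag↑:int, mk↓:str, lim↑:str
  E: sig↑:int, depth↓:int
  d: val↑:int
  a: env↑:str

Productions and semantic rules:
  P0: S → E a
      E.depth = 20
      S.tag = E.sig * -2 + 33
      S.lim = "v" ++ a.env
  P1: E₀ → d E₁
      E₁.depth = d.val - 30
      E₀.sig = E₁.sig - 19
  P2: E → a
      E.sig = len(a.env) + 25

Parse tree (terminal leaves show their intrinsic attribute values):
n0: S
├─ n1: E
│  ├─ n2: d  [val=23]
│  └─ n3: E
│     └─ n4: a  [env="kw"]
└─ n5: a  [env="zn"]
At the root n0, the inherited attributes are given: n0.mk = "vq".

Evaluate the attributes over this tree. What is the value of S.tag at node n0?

17

1. n0.mk = "vq"  [given at root]
2. n1.depth = 20  [20]
3. n2.val = 23  [terminal]
4. n3.depth = -7  [d.val - 30]
5. n4.env = "kw"  [terminal]
6. n3.sig = 27  [len(a.env) + 25]
7. n1.sig = 8  [E₁.sig - 19]
8. n5.env = "zn"  [terminal]
9. n0.tag = 17  [E.sig * -2 + 33]
10. n0.lim = "vzn"  ["v" ++ a.env]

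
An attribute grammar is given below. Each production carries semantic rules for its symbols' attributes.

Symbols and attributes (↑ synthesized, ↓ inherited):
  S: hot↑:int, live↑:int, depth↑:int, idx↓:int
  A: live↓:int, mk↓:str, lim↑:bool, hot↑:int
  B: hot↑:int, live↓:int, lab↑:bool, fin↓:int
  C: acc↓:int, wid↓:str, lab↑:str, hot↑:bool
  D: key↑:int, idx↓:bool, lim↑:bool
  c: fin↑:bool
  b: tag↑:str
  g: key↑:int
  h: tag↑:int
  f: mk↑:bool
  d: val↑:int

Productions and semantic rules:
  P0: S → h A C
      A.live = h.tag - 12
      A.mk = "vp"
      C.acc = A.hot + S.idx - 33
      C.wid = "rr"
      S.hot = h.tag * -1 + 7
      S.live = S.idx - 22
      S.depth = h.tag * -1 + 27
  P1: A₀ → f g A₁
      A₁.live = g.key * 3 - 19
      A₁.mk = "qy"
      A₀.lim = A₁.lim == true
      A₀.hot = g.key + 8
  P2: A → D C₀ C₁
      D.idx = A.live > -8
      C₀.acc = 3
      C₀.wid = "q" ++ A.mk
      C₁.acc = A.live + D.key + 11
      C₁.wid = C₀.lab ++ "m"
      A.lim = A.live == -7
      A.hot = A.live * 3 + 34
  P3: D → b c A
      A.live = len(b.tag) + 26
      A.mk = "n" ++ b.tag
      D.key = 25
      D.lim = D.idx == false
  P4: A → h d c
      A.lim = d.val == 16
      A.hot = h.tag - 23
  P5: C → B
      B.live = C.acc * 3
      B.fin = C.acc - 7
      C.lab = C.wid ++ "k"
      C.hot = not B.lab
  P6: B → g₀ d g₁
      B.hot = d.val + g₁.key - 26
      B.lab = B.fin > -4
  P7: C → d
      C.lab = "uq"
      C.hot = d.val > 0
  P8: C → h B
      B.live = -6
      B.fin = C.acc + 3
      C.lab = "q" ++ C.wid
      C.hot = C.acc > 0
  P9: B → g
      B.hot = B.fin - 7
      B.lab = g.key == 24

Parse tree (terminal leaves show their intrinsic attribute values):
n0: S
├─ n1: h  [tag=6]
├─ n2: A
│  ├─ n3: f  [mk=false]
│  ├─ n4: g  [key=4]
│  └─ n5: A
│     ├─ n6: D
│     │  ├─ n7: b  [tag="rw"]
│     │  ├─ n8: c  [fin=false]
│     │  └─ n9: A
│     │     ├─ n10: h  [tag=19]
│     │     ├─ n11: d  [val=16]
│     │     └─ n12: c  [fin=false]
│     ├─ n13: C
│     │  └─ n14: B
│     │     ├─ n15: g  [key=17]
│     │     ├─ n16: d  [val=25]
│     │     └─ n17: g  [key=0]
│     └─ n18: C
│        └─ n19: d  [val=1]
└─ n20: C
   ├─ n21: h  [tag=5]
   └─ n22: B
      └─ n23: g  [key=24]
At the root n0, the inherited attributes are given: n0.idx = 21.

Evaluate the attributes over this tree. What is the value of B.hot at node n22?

-4

1. n0.idx = 21  [given at root]
2. n1.tag = 6  [terminal]
3. n2.live = -6  [h.tag - 12]
4. n2.mk = "vp"  ["vp"]
5. n3.mk = false  [terminal]
6. n4.key = 4  [terminal]
7. n5.live = -7  [g.key * 3 - 19]
8. n5.mk = "qy"  ["qy"]
9. n6.idx = true  [A.live > -8]
10. n7.tag = "rw"  [terminal]
11. n8.fin = false  [terminal]
12. n9.live = 28  [len(b.tag) + 26]
13. n9.mk = "nrw"  ["n" ++ b.tag]
14. n10.tag = 19  [terminal]
15. n11.val = 16  [terminal]
16. n12.fin = false  [terminal]
17. n9.lim = true  [d.val == 16]
18. n9.hot = -4  [h.tag - 23]
19. n6.key = 25  [25]
20. n6.lim = false  [D.idx == false]
21. n13.acc = 3  [3]
22. n13.wid = "qqy"  ["q" ++ A.mk]
23. n14.live = 9  [C.acc * 3]
24. n14.fin = -4  [C.acc - 7]
25. n15.key = 17  [terminal]
26. n16.val = 25  [terminal]
27. n17.key = 0  [terminal]
28. n14.hot = -1  [d.val + g₁.key - 26]
29. n14.lab = false  [B.fin > -4]
30. n13.lab = "qqyk"  [C.wid ++ "k"]
31. n13.hot = true  [not B.lab]
32. n18.acc = 29  [A.live + D.key + 11]
33. n18.wid = "qqykm"  [C₀.lab ++ "m"]
34. n19.val = 1  [terminal]
35. n18.lab = "uq"  ["uq"]
36. n18.hot = true  [d.val > 0]
37. n5.lim = true  [A.live == -7]
38. n5.hot = 13  [A.live * 3 + 34]
39. n2.lim = true  [A₁.lim == true]
40. n2.hot = 12  [g.key + 8]
41. n20.acc = 0  [A.hot + S.idx - 33]
42. n20.wid = "rr"  ["rr"]
43. n21.tag = 5  [terminal]
44. n22.live = -6  [-6]
45. n22.fin = 3  [C.acc + 3]
46. n23.key = 24  [terminal]
47. n22.hot = -4  [B.fin - 7]
48. n22.lab = true  [g.key == 24]
49. n20.lab = "qrr"  ["q" ++ C.wid]
50. n20.hot = false  [C.acc > 0]
51. n0.hot = 1  [h.tag * -1 + 7]
52. n0.live = -1  [S.idx - 22]
53. n0.depth = 21  [h.tag * -1 + 27]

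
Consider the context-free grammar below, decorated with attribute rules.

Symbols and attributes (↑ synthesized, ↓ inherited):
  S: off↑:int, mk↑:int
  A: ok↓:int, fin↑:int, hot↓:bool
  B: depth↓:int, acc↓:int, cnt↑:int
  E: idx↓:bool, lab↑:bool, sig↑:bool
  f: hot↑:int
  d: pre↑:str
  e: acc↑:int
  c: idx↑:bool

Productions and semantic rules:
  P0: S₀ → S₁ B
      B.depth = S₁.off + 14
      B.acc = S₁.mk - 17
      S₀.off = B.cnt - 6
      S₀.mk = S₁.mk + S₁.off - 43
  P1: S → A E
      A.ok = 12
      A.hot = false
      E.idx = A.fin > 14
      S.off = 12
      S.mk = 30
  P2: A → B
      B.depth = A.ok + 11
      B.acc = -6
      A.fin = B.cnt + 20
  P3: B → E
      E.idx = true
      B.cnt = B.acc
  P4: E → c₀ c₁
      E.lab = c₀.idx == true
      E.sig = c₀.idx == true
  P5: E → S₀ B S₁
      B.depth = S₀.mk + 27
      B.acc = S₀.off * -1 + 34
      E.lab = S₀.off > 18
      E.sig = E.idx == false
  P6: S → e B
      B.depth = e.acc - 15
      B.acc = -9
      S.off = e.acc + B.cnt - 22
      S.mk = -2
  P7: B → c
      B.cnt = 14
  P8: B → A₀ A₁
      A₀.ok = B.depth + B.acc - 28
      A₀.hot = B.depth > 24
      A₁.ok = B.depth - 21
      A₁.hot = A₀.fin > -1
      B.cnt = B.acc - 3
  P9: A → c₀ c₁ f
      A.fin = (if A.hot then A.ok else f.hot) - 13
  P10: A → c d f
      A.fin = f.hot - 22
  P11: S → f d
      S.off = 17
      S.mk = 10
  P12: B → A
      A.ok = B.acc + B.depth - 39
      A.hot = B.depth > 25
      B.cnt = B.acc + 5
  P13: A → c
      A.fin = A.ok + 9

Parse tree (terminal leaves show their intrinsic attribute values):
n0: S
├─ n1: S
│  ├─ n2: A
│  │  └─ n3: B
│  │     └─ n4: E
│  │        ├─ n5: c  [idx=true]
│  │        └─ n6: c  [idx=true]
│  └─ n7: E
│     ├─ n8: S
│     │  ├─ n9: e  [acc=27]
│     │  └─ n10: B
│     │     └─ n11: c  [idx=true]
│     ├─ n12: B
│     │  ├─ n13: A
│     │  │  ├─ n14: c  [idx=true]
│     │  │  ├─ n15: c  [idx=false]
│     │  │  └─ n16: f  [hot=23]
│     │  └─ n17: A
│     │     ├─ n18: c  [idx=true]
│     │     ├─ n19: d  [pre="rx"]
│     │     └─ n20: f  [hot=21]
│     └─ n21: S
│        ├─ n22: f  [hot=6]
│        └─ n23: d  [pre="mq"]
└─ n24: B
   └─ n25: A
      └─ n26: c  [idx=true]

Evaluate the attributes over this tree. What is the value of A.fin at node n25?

1. n2.ok = 12  [12]
2. n2.hot = false  [false]
3. n3.depth = 23  [A.ok + 11]
4. n3.acc = -6  [-6]
5. n4.idx = true  [true]
6. n5.idx = true  [terminal]
7. n6.idx = true  [terminal]
8. n4.lab = true  [c₀.idx == true]
9. n4.sig = true  [c₀.idx == true]
10. n3.cnt = -6  [B.acc]
11. n2.fin = 14  [B.cnt + 20]
12. n7.idx = false  [A.fin > 14]
13. n9.acc = 27  [terminal]
14. n10.depth = 12  [e.acc - 15]
15. n10.acc = -9  [-9]
16. n11.idx = true  [terminal]
17. n10.cnt = 14  [14]
18. n8.off = 19  [e.acc + B.cnt - 22]
19. n8.mk = -2  [-2]
20. n12.depth = 25  [S₀.mk + 27]
21. n12.acc = 15  [S₀.off * -1 + 34]
22. n13.ok = 12  [B.depth + B.acc - 28]
23. n13.hot = true  [B.depth > 24]
24. n14.idx = true  [terminal]
25. n15.idx = false  [terminal]
26. n16.hot = 23  [terminal]
27. n13.fin = -1  [(if A.hot then A.ok else f.hot) - 13]
28. n17.ok = 4  [B.depth - 21]
29. n17.hot = false  [A₀.fin > -1]
30. n18.idx = true  [terminal]
31. n19.pre = "rx"  [terminal]
32. n20.hot = 21  [terminal]
33. n17.fin = -1  [f.hot - 22]
34. n12.cnt = 12  [B.acc - 3]
35. n22.hot = 6  [terminal]
36. n23.pre = "mq"  [terminal]
37. n21.off = 17  [17]
38. n21.mk = 10  [10]
39. n7.lab = true  [S₀.off > 18]
40. n7.sig = true  [E.idx == false]
41. n1.off = 12  [12]
42. n1.mk = 30  [30]
43. n24.depth = 26  [S₁.off + 14]
44. n24.acc = 13  [S₁.mk - 17]
45. n25.ok = 0  [B.acc + B.depth - 39]
46. n25.hot = true  [B.depth > 25]
47. n26.idx = true  [terminal]
48. n25.fin = 9  [A.ok + 9]
49. n24.cnt = 18  [B.acc + 5]
50. n0.off = 12  [B.cnt - 6]
51. n0.mk = -1  [S₁.mk + S₁.off - 43]

9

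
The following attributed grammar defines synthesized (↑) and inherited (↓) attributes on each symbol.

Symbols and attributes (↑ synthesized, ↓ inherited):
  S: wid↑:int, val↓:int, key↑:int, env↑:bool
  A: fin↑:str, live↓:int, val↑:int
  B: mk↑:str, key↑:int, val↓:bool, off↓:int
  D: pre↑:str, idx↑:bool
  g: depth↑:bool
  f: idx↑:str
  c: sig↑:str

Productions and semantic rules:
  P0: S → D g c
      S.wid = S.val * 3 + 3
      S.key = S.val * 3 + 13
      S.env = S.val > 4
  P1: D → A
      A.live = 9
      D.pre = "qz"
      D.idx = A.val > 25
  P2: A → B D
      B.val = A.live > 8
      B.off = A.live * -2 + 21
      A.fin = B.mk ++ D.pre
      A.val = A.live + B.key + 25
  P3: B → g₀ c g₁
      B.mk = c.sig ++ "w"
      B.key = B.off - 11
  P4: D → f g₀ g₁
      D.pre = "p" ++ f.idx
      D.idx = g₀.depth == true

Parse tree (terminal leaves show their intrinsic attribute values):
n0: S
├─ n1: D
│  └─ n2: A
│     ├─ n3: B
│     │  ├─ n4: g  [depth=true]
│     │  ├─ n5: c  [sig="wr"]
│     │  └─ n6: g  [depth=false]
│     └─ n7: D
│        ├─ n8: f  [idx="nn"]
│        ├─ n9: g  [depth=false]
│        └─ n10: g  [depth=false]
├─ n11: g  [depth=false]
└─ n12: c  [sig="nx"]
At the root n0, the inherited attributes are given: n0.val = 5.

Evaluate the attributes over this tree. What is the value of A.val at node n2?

1. n0.val = 5  [given at root]
2. n2.live = 9  [9]
3. n3.val = true  [A.live > 8]
4. n3.off = 3  [A.live * -2 + 21]
5. n4.depth = true  [terminal]
6. n5.sig = "wr"  [terminal]
7. n6.depth = false  [terminal]
8. n3.mk = "wrw"  [c.sig ++ "w"]
9. n3.key = -8  [B.off - 11]
10. n8.idx = "nn"  [terminal]
11. n9.depth = false  [terminal]
12. n10.depth = false  [terminal]
13. n7.pre = "pnn"  ["p" ++ f.idx]
14. n7.idx = false  [g₀.depth == true]
15. n2.fin = "wrwpnn"  [B.mk ++ D.pre]
16. n2.val = 26  [A.live + B.key + 25]
17. n1.pre = "qz"  ["qz"]
18. n1.idx = true  [A.val > 25]
19. n11.depth = false  [terminal]
20. n12.sig = "nx"  [terminal]
21. n0.wid = 18  [S.val * 3 + 3]
22. n0.key = 28  [S.val * 3 + 13]
23. n0.env = true  [S.val > 4]

26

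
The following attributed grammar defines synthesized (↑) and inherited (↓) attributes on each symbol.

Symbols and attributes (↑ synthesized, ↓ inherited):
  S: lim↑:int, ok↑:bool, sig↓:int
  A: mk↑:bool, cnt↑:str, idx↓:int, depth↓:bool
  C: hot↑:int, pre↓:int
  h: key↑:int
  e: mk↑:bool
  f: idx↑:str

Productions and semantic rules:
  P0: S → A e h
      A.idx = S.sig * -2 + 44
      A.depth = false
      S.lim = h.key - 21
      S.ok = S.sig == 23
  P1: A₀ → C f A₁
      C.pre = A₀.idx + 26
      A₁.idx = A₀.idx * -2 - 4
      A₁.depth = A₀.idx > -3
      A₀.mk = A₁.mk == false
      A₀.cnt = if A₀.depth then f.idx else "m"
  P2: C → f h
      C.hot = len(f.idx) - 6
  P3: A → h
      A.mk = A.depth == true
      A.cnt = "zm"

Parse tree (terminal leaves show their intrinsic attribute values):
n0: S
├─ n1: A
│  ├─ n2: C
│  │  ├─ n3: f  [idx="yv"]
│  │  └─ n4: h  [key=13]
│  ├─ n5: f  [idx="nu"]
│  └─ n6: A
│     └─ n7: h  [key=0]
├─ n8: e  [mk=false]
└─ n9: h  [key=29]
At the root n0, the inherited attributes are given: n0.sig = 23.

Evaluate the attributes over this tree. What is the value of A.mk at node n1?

false

1. n0.sig = 23  [given at root]
2. n1.idx = -2  [S.sig * -2 + 44]
3. n1.depth = false  [false]
4. n2.pre = 24  [A₀.idx + 26]
5. n3.idx = "yv"  [terminal]
6. n4.key = 13  [terminal]
7. n2.hot = -4  [len(f.idx) - 6]
8. n5.idx = "nu"  [terminal]
9. n6.idx = 0  [A₀.idx * -2 - 4]
10. n6.depth = true  [A₀.idx > -3]
11. n7.key = 0  [terminal]
12. n6.mk = true  [A.depth == true]
13. n6.cnt = "zm"  ["zm"]
14. n1.mk = false  [A₁.mk == false]
15. n1.cnt = "m"  [if A₀.depth then f.idx else "m"]
16. n8.mk = false  [terminal]
17. n9.key = 29  [terminal]
18. n0.lim = 8  [h.key - 21]
19. n0.ok = true  [S.sig == 23]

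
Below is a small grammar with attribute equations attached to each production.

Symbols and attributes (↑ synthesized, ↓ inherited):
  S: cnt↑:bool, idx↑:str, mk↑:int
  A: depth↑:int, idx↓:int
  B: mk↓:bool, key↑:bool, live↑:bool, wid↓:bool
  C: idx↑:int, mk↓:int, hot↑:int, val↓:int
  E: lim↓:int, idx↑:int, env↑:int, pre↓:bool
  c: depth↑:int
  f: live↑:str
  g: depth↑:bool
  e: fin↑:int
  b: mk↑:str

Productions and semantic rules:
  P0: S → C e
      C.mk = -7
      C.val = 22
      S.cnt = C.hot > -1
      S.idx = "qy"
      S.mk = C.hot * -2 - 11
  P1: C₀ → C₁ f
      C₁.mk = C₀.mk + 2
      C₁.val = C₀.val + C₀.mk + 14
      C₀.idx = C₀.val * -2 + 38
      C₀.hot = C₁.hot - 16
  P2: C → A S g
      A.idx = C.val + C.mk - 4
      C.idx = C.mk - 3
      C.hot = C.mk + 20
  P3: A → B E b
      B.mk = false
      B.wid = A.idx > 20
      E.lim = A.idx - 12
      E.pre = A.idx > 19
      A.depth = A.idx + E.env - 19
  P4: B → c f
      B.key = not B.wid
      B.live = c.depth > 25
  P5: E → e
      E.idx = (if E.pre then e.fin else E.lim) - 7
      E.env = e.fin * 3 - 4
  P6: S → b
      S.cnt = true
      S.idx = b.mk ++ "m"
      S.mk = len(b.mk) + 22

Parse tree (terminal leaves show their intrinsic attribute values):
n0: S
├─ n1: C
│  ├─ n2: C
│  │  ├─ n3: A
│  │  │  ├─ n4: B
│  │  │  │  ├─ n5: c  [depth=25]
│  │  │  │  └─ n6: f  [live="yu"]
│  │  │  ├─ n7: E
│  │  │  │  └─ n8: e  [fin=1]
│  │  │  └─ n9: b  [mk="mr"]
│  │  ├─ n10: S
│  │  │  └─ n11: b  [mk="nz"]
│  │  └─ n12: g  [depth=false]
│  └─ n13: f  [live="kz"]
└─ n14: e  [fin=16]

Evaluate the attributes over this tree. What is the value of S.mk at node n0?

-9

1. n1.mk = -7  [-7]
2. n1.val = 22  [22]
3. n2.mk = -5  [C₀.mk + 2]
4. n2.val = 29  [C₀.val + C₀.mk + 14]
5. n3.idx = 20  [C.val + C.mk - 4]
6. n4.mk = false  [false]
7. n4.wid = false  [A.idx > 20]
8. n5.depth = 25  [terminal]
9. n6.live = "yu"  [terminal]
10. n4.key = true  [not B.wid]
11. n4.live = false  [c.depth > 25]
12. n7.lim = 8  [A.idx - 12]
13. n7.pre = true  [A.idx > 19]
14. n8.fin = 1  [terminal]
15. n7.idx = -6  [(if E.pre then e.fin else E.lim) - 7]
16. n7.env = -1  [e.fin * 3 - 4]
17. n9.mk = "mr"  [terminal]
18. n3.depth = 0  [A.idx + E.env - 19]
19. n11.mk = "nz"  [terminal]
20. n10.cnt = true  [true]
21. n10.idx = "nzm"  [b.mk ++ "m"]
22. n10.mk = 24  [len(b.mk) + 22]
23. n12.depth = false  [terminal]
24. n2.idx = -8  [C.mk - 3]
25. n2.hot = 15  [C.mk + 20]
26. n13.live = "kz"  [terminal]
27. n1.idx = -6  [C₀.val * -2 + 38]
28. n1.hot = -1  [C₁.hot - 16]
29. n14.fin = 16  [terminal]
30. n0.cnt = false  [C.hot > -1]
31. n0.idx = "qy"  ["qy"]
32. n0.mk = -9  [C.hot * -2 - 11]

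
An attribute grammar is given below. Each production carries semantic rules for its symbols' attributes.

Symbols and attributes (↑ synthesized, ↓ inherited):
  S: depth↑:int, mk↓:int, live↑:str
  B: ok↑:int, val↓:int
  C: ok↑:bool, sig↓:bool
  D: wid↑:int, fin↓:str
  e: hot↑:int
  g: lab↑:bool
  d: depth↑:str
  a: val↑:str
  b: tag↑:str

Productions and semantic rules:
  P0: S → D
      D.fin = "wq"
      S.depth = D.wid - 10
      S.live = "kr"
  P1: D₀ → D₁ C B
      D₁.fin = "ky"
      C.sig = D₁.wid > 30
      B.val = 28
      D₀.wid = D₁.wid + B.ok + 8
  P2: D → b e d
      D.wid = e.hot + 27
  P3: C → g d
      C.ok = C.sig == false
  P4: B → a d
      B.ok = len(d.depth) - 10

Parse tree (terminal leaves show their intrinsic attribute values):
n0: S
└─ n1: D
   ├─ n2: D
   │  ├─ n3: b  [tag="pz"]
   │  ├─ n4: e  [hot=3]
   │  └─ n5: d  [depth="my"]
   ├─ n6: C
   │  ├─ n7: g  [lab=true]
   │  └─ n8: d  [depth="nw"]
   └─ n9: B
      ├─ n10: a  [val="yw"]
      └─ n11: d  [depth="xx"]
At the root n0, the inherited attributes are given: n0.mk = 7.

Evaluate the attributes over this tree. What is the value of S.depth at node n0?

20

1. n0.mk = 7  [given at root]
2. n1.fin = "wq"  ["wq"]
3. n2.fin = "ky"  ["ky"]
4. n3.tag = "pz"  [terminal]
5. n4.hot = 3  [terminal]
6. n5.depth = "my"  [terminal]
7. n2.wid = 30  [e.hot + 27]
8. n6.sig = false  [D₁.wid > 30]
9. n7.lab = true  [terminal]
10. n8.depth = "nw"  [terminal]
11. n6.ok = true  [C.sig == false]
12. n9.val = 28  [28]
13. n10.val = "yw"  [terminal]
14. n11.depth = "xx"  [terminal]
15. n9.ok = -8  [len(d.depth) - 10]
16. n1.wid = 30  [D₁.wid + B.ok + 8]
17. n0.depth = 20  [D.wid - 10]
18. n0.live = "kr"  ["kr"]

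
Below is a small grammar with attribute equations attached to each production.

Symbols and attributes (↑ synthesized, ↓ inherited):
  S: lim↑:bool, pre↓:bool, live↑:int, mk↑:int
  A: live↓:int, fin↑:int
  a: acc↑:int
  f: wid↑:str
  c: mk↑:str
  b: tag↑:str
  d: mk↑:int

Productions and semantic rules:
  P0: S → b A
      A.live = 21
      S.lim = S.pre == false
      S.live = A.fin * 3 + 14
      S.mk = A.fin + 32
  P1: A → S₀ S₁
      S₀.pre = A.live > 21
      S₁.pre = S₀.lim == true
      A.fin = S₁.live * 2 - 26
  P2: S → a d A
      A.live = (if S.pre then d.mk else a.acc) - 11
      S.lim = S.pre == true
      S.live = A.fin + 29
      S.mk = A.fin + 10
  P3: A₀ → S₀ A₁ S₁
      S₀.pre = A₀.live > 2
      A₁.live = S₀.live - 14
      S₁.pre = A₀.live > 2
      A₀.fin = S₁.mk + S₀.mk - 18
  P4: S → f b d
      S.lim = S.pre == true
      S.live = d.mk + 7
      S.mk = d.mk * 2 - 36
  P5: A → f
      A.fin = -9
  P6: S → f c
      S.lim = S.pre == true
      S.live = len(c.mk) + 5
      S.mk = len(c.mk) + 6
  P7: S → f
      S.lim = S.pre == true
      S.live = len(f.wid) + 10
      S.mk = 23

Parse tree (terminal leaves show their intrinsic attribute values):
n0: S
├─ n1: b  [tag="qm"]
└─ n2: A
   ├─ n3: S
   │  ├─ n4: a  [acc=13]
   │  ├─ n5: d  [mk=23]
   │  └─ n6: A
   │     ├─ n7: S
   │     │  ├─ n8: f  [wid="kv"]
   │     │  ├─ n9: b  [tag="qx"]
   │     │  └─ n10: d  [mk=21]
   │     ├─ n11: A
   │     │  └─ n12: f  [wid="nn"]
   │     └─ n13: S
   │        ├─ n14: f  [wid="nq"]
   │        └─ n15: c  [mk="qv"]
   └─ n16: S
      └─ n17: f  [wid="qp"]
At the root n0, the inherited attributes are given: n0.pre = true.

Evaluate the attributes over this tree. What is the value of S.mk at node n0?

30

1. n0.pre = true  [given at root]
2. n1.tag = "qm"  [terminal]
3. n2.live = 21  [21]
4. n3.pre = false  [A.live > 21]
5. n4.acc = 13  [terminal]
6. n5.mk = 23  [terminal]
7. n6.live = 2  [(if S.pre then d.mk else a.acc) - 11]
8. n7.pre = false  [A₀.live > 2]
9. n8.wid = "kv"  [terminal]
10. n9.tag = "qx"  [terminal]
11. n10.mk = 21  [terminal]
12. n7.lim = false  [S.pre == true]
13. n7.live = 28  [d.mk + 7]
14. n7.mk = 6  [d.mk * 2 - 36]
15. n11.live = 14  [S₀.live - 14]
16. n12.wid = "nn"  [terminal]
17. n11.fin = -9  [-9]
18. n13.pre = false  [A₀.live > 2]
19. n14.wid = "nq"  [terminal]
20. n15.mk = "qv"  [terminal]
21. n13.lim = false  [S.pre == true]
22. n13.live = 7  [len(c.mk) + 5]
23. n13.mk = 8  [len(c.mk) + 6]
24. n6.fin = -4  [S₁.mk + S₀.mk - 18]
25. n3.lim = false  [S.pre == true]
26. n3.live = 25  [A.fin + 29]
27. n3.mk = 6  [A.fin + 10]
28. n16.pre = false  [S₀.lim == true]
29. n17.wid = "qp"  [terminal]
30. n16.lim = false  [S.pre == true]
31. n16.live = 12  [len(f.wid) + 10]
32. n16.mk = 23  [23]
33. n2.fin = -2  [S₁.live * 2 - 26]
34. n0.lim = false  [S.pre == false]
35. n0.live = 8  [A.fin * 3 + 14]
36. n0.mk = 30  [A.fin + 32]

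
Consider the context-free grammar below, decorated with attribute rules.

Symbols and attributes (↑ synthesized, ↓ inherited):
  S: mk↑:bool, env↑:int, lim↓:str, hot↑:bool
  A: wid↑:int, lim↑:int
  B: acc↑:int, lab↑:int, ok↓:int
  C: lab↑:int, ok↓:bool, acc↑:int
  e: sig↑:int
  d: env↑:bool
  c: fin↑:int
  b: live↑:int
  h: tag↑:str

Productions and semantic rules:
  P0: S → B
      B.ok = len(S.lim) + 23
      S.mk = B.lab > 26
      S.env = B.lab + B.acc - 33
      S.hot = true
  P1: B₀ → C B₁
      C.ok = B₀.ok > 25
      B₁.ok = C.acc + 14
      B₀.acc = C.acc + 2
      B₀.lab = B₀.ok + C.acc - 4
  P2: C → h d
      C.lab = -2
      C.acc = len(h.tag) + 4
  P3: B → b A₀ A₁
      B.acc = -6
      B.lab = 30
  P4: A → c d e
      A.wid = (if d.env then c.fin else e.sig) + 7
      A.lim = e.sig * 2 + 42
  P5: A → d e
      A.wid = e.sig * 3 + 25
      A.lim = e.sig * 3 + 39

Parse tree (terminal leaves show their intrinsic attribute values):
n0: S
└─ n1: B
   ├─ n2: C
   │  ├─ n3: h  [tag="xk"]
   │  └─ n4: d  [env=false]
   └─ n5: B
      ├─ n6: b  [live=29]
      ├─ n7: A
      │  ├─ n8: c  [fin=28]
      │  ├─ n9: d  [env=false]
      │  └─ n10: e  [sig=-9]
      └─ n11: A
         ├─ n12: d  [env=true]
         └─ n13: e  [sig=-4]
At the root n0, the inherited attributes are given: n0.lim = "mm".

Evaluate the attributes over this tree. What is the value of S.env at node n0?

2

1. n0.lim = "mm"  [given at root]
2. n1.ok = 25  [len(S.lim) + 23]
3. n2.ok = false  [B₀.ok > 25]
4. n3.tag = "xk"  [terminal]
5. n4.env = false  [terminal]
6. n2.lab = -2  [-2]
7. n2.acc = 6  [len(h.tag) + 4]
8. n5.ok = 20  [C.acc + 14]
9. n6.live = 29  [terminal]
10. n8.fin = 28  [terminal]
11. n9.env = false  [terminal]
12. n10.sig = -9  [terminal]
13. n7.wid = -2  [(if d.env then c.fin else e.sig) + 7]
14. n7.lim = 24  [e.sig * 2 + 42]
15. n12.env = true  [terminal]
16. n13.sig = -4  [terminal]
17. n11.wid = 13  [e.sig * 3 + 25]
18. n11.lim = 27  [e.sig * 3 + 39]
19. n5.acc = -6  [-6]
20. n5.lab = 30  [30]
21. n1.acc = 8  [C.acc + 2]
22. n1.lab = 27  [B₀.ok + C.acc - 4]
23. n0.mk = true  [B.lab > 26]
24. n0.env = 2  [B.lab + B.acc - 33]
25. n0.hot = true  [true]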